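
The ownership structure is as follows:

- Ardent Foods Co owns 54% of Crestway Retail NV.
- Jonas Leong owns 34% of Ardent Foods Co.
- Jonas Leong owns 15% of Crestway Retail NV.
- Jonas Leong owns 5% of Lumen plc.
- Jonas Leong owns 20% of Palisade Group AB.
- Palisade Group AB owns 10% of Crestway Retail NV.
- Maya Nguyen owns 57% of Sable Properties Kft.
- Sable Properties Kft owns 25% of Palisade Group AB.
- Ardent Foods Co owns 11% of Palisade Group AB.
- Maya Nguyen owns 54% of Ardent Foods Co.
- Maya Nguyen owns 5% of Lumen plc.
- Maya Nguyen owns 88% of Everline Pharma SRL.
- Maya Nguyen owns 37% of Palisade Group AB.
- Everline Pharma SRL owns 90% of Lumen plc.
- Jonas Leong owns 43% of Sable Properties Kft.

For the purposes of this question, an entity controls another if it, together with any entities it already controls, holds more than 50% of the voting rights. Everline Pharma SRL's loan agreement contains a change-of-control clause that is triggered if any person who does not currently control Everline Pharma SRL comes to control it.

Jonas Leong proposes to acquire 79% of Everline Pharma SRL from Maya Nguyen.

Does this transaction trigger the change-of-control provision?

Yes

The purchase adds only to Jonas's holdings (Maya's stake shrinks), so Jonas is the only person who could newly come to control Everline.
Jonas's largest direct stake is 43% in Sable, which does not meet the threshold, so Jonas controls no company.
Neither Jonas nor any entity Jonas controls holds any voting interest in Everline.
So before the transaction, Jonas does not control Everline.
After the purchase, Jonas holds 79% of Everline directly, and Maya's stake falls to 9%.
Jonas holds 79% of Everline, so Jonas controls Everline.
Jonas did not control Everline before and does after, so the clause is triggered.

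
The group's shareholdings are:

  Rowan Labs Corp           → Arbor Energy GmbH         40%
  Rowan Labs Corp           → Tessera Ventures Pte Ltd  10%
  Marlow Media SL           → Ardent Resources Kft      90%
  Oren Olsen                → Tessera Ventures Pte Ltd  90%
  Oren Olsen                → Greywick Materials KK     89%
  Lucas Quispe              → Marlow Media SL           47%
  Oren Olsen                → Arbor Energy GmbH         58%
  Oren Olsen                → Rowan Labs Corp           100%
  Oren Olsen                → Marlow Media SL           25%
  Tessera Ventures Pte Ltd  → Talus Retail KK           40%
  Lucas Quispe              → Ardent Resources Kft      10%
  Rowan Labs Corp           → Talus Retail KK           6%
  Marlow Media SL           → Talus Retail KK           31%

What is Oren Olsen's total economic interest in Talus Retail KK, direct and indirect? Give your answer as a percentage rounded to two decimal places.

Oren reaches Talus along 4 paths.
Via Rowan: 100% × 6% = 6%.
Via Rowan → Tessera: 100% × 10% × 40% = 4%.
Via Tessera: 90% × 40% = 36%.
Via Marlow: 25% × 31% = 7.75%.
Total: 6% + 4% + 36% + 7.75% = 53.75%.

53.75%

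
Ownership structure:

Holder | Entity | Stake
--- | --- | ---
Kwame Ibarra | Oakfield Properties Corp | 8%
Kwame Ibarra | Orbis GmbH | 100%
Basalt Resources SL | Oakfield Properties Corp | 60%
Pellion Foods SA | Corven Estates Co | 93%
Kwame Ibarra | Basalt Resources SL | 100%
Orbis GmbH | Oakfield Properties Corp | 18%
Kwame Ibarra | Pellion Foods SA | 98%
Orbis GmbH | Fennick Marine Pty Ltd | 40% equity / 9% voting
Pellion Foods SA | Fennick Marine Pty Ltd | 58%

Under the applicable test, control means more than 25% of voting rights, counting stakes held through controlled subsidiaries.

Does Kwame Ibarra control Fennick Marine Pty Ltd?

Yes

Kwame holds 100% of Orbis, so Kwame controls Orbis.
Kwame holds 98% of Pellion, so Kwame controls Pellion.
Pellion and Orbis together hold 58% + 9% = 67% of Fennick, so Kwame controls Fennick.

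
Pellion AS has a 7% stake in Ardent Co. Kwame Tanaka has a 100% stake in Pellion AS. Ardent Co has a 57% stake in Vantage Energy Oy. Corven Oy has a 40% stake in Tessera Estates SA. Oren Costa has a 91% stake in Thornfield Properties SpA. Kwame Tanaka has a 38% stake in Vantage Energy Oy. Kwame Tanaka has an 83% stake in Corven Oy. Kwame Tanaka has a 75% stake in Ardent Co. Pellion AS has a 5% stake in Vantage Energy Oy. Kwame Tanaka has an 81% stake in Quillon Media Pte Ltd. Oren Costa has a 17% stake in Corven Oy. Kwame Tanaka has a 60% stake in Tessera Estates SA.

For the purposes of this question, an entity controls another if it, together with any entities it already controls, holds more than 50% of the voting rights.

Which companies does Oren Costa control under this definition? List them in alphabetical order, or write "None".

Oren holds 91% of Thornfield, so Oren controls Thornfield.
No other company's threshold is met.

Thornfield Properties SpA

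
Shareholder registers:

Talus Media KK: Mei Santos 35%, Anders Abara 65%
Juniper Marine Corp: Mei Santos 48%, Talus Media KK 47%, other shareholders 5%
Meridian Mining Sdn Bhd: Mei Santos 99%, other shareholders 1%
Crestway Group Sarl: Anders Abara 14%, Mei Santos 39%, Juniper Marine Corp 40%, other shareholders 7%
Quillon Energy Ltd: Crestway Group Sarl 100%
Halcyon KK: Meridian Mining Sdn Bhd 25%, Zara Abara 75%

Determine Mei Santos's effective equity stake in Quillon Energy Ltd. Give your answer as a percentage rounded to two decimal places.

Mei reaches Quillon along 3 paths.
Via Crestway: 39% × 100% = 39%.
Via Juniper → Crestway: 48% × 40% × 100% = 19.2%.
Via Talus → Juniper → Crestway: 35% × 47% × 40% × 100% = 6.58%.
Total: 39% + 19.2% + 6.58% = 64.78%.

64.78%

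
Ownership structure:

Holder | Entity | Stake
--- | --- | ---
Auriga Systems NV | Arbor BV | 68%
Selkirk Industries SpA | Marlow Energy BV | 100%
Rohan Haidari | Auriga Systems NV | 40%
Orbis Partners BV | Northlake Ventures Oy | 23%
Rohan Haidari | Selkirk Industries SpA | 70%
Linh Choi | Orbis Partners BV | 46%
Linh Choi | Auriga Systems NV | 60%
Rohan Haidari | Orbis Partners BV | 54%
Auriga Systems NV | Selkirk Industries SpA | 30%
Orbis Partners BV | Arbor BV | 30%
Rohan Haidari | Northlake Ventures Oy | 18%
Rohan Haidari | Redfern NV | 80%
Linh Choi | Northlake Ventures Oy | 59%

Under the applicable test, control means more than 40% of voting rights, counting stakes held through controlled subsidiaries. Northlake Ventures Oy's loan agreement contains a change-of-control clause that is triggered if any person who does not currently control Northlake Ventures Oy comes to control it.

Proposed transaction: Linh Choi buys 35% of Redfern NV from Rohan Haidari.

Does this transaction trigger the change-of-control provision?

The purchase adds only to Linh's holdings (Rohan's stake shrinks), so Linh is the only person who could newly come to control Northlake.
Linh holds 46% of Orbis, so Linh controls Orbis.
Orbis and Linh together hold 23% + 59% = 82% of Northlake, so Linh controls Northlake.
So Linh already controls Northlake before the transaction.
After the purchase, Linh holds 35% of Redfern directly, and Rohan's stake falls to 45%.
Linh controlled Northlake already, so this is not a new person acquiring control; every other person's position is unchanged or reduced.
No new person acquires control, so the clause is not triggered.

No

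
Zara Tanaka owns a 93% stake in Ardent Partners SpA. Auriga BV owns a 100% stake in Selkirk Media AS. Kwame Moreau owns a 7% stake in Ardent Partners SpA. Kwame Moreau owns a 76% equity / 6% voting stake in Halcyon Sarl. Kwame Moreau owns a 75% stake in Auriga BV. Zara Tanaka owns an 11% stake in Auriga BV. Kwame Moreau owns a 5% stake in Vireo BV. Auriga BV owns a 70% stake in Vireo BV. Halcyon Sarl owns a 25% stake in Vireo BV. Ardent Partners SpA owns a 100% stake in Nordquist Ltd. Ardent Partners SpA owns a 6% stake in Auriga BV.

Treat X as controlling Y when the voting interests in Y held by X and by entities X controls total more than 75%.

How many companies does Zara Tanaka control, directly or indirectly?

Zara holds 93% of Ardent, so Zara controls Ardent.
Ardent holds 100% of Nordquist, so Zara controls Nordquist.
No other company's threshold is met.
Zara controls 2 companies.

2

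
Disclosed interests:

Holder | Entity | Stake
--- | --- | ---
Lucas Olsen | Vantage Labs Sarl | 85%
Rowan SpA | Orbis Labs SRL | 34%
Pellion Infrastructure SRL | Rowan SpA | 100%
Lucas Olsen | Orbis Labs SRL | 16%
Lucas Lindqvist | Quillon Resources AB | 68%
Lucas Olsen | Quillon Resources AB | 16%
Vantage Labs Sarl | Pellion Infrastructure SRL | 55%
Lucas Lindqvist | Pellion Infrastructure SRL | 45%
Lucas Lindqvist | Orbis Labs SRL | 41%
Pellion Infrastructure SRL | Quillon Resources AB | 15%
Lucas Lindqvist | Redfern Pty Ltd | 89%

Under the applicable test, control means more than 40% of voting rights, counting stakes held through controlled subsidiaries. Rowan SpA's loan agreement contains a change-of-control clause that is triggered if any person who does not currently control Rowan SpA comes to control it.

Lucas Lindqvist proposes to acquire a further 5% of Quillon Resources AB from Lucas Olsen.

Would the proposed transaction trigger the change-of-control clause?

No

The purchase adds only to Lucas Lindqvist's holdings (Lucas Olsen's stake shrinks), so Lucas Lindqvist is the only person who could newly come to control Rowan.
Lucas Lindqvist holds 45% of Pellion, so Lucas Lindqvist controls Pellion.
Pellion holds 100% of Rowan, so Lucas Lindqvist controls Rowan.
So Lucas Lindqvist already controls Rowan before the transaction.
After the purchase, Lucas Lindqvist's direct stake in Quillon rises to 68% + 5% = 73%, and Lucas Olsen's stake falls to 11%.
Lucas Lindqvist controlled Rowan already, so this is not a new person acquiring control; every other person's position is unchanged or reduced.
No new person acquires control, so the clause is not triggered.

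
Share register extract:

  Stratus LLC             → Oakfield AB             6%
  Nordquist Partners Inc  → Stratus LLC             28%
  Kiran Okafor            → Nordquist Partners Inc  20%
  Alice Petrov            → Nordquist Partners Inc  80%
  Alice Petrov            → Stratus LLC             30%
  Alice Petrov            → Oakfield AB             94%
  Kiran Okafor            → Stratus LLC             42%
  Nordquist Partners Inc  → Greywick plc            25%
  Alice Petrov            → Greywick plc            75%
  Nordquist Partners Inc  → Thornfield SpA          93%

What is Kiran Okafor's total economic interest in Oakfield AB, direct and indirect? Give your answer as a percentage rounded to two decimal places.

2.86%

Kiran reaches Oakfield along 2 paths.
Via Stratus: 42% × 6% = 2.52%.
Via Nordquist → Stratus: 20% × 28% × 6% = 0.336%.
Total: 2.52% + 0.336% = 2.856%.
Rounded: 2.86%.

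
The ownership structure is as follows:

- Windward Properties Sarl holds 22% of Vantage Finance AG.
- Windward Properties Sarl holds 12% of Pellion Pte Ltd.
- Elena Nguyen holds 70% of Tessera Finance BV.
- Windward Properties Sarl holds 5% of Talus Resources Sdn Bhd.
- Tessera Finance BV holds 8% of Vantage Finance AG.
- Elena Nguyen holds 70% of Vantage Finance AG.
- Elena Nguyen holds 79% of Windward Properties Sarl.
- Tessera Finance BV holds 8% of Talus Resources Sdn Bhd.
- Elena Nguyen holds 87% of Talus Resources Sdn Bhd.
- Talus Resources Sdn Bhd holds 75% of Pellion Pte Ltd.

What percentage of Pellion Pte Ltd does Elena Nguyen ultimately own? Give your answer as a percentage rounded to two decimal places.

81.89%

Elena reaches Pellion along 4 paths.
Via Windward → Talus: 79% × 5% × 75% = 2.9625%.
Via Tessera → Talus: 70% × 8% × 75% = 4.2%.
Via Talus: 87% × 75% = 65.25%.
Via Windward: 79% × 12% = 9.48%.
Total: 2.9625% + 4.2% + 65.25% + 9.48% = 81.8925%.
Rounded: 81.89%.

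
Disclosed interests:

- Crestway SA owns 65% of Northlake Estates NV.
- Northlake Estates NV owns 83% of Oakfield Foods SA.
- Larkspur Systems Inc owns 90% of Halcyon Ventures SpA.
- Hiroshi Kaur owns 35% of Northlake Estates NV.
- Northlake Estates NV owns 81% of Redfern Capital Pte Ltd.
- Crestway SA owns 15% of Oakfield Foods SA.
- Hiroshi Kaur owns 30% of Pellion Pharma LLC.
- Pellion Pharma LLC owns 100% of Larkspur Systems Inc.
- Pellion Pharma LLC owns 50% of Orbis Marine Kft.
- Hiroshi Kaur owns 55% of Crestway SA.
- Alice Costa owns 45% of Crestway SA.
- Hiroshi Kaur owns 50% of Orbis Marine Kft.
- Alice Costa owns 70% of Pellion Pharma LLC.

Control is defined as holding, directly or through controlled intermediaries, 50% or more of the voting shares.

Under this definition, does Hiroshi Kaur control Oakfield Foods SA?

Yes

Hiroshi holds 55% of Crestway, so Hiroshi controls Crestway.
Hiroshi and Crestway together hold 35% + 65% = 100% of Northlake, so Hiroshi controls Northlake.
Northlake and Crestway together hold 83% + 15% = 98% of Oakfield, so Hiroshi controls Oakfield.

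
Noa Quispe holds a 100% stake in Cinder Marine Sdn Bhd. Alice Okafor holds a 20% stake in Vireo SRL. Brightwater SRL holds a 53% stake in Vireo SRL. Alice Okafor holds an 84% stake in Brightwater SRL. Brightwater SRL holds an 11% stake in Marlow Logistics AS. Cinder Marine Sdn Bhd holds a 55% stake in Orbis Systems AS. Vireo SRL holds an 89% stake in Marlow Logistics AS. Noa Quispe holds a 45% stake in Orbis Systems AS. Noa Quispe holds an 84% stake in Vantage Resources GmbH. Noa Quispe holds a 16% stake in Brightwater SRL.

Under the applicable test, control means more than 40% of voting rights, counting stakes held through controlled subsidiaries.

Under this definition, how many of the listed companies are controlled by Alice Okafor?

Alice holds 84% of Brightwater, so Alice controls Brightwater.
Alice and Brightwater together hold 20% + 53% = 73% of Vireo, so Alice controls Vireo.
Vireo and Brightwater together hold 89% + 11% = 100% of Marlow, so Alice controls Marlow.
No other company's threshold is met.
Alice controls 3 companies.

3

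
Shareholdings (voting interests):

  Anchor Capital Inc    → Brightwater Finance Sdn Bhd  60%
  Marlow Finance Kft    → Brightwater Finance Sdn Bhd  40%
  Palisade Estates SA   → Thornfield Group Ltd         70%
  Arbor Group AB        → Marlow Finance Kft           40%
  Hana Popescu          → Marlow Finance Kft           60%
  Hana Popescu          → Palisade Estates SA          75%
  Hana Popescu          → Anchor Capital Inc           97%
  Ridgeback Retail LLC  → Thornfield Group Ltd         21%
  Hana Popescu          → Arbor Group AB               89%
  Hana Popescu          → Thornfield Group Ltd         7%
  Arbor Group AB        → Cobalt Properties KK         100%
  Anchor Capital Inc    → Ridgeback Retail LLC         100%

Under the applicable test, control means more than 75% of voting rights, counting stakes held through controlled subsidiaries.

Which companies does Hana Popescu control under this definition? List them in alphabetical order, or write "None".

Hana holds 97% of Anchor, so Hana controls Anchor.
Hana holds 89% of Arbor, so Hana controls Arbor.
Arbor and Hana together hold 40% + 60% = 100% of Marlow, so Hana controls Marlow.
Anchor holds 100% of Ridgeback, so Hana controls Ridgeback.
Arbor holds 100% of Cobalt, so Hana controls Cobalt.
Marlow and Anchor together hold 40% + 60% = 100% of Brightwater, so Hana controls Brightwater.
No other company's threshold is met.

Anchor Capital Inc, Arbor Group AB, Brightwater Finance Sdn Bhd, Cobalt Properties KK, Marlow Finance Kft, Ridgeback Retail LLC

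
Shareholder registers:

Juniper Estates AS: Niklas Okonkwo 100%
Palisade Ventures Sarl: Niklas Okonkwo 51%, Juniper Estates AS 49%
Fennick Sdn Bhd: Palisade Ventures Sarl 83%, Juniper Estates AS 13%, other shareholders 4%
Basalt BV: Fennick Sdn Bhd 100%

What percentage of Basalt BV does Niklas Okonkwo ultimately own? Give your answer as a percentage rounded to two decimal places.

96.00%

Niklas reaches Basalt along 3 paths.
Via Palisade → Fennick: 51% × 83% × 100% = 42.33%.
Via Juniper → Palisade → Fennick: 100% × 49% × 83% × 100% = 40.67%.
Via Juniper → Fennick: 100% × 13% × 100% = 13%.
Total: 42.33% + 40.67% + 13% = 96%.
Rounded: 96.00%.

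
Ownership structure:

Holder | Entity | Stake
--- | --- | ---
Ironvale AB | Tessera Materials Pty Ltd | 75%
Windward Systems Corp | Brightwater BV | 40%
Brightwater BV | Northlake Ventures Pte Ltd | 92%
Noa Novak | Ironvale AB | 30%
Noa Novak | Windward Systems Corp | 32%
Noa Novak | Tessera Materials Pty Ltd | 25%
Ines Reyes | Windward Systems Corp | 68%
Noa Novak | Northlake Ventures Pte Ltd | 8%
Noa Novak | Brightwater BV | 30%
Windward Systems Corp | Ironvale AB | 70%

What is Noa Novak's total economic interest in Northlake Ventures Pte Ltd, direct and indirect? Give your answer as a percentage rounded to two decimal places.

47.38%

Noa reaches Northlake along 3 paths.
Via Brightwater: 30% × 92% = 27.6%.
Via Windward → Brightwater: 32% × 40% × 92% = 11.776%.
Direct stake: 8% = 8%.
Total: 27.6% + 11.776% + 8% = 47.376%.
Rounded: 47.38%.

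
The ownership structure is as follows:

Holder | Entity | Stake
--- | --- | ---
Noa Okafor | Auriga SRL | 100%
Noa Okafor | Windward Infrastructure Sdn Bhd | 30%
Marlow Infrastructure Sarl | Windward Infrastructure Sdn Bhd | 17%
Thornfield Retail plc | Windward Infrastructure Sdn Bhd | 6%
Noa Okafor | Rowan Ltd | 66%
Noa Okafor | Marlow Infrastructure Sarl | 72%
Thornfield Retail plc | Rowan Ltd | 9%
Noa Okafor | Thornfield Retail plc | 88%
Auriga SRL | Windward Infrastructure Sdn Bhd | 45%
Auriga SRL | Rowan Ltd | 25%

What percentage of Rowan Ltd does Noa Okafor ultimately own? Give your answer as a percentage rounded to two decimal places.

Noa reaches Rowan along 3 paths.
Via Auriga: 100% × 25% = 25%.
Via Thornfield: 88% × 9% = 7.92%.
Direct stake: 66% = 66%.
Total: 25% + 7.92% + 66% = 98.92%.

98.92%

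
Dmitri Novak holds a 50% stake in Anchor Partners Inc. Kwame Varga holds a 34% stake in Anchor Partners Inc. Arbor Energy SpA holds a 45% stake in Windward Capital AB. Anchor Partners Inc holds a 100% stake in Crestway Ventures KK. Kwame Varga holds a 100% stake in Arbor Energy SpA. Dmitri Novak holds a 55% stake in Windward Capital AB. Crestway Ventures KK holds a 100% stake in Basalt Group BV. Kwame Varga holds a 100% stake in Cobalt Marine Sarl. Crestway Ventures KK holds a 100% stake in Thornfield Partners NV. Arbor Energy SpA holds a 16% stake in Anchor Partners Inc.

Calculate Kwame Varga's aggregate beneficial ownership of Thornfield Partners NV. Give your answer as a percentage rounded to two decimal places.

50.00%

Kwame reaches Thornfield along 2 paths.
Via Arbor → Anchor → Crestway: 100% × 16% × 100% × 100% = 16%.
Via Anchor → Crestway: 34% × 100% × 100% = 34%.
Total: 16% + 34% = 50%.
Rounded: 50.00%.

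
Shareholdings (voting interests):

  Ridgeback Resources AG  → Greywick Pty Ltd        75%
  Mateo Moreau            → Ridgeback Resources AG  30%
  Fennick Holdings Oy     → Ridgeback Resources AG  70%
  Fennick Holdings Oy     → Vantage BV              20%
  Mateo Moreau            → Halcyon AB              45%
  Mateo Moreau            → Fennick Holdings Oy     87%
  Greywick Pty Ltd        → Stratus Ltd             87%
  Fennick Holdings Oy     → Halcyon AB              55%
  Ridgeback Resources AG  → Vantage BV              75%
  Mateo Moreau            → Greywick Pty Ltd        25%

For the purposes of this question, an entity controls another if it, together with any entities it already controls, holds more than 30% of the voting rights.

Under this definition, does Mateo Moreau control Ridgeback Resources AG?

Mateo holds 87% of Fennick, so Mateo controls Fennick.
Fennick and Mateo together hold 70% + 30% = 100% of Ridgeback, so Mateo controls Ridgeback.

Yes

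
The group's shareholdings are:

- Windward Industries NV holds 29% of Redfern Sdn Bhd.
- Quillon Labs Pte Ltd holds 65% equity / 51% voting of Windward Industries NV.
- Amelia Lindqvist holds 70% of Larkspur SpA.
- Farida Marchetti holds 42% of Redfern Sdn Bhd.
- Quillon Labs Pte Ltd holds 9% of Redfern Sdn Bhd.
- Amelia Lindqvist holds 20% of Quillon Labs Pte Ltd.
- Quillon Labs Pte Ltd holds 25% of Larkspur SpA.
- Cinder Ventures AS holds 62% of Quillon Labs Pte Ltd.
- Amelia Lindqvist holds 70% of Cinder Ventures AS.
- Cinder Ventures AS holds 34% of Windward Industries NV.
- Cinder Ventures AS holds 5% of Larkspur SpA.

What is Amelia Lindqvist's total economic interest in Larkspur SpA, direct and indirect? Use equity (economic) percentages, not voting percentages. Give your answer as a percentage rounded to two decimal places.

89.35%

Amelia reaches Larkspur along 4 paths.
Direct stake: 70% = 70%.
Via Cinder: 70% × 5% = 3.5%.
Via Cinder → Quillon: 70% × 62% × 25% = 10.85%.
Via Quillon: 20% × 25% = 5%.
Total: 70% + 3.5% + 10.85% + 5% = 89.35%.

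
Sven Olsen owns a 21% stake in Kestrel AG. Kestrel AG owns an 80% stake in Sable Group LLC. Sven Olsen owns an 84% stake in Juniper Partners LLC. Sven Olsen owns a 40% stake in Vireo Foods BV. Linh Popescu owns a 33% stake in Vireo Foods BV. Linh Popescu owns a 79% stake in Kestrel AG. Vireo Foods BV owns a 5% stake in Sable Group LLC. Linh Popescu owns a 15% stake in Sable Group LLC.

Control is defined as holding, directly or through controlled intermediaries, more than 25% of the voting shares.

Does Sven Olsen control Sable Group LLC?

Sven holds 40% of Vireo, so Sven controls Vireo.
Sven holds 84% of Juniper, so Sven controls Juniper.
In Sable, Sven's side holds only 5%, not > 25%.
So Sven does not control Sable.

No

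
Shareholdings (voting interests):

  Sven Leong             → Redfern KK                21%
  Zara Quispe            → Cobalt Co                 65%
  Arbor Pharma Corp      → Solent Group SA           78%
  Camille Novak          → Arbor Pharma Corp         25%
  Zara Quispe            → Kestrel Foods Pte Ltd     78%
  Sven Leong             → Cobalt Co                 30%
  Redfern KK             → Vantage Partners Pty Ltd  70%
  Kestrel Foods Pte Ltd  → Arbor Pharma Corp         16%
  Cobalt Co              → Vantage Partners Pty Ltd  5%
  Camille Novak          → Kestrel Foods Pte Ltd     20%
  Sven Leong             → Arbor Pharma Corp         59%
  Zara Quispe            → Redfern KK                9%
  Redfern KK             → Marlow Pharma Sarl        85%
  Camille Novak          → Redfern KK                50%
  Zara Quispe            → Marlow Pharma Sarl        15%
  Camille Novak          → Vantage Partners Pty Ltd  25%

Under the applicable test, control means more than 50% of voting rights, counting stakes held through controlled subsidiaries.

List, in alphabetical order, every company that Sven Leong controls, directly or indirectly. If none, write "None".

Sven holds 59% of Arbor, so Sven controls Arbor.
Arbor holds 78% of Solent, so Sven controls Solent.
No other company's threshold is met.

Arbor Pharma Corp, Solent Group SA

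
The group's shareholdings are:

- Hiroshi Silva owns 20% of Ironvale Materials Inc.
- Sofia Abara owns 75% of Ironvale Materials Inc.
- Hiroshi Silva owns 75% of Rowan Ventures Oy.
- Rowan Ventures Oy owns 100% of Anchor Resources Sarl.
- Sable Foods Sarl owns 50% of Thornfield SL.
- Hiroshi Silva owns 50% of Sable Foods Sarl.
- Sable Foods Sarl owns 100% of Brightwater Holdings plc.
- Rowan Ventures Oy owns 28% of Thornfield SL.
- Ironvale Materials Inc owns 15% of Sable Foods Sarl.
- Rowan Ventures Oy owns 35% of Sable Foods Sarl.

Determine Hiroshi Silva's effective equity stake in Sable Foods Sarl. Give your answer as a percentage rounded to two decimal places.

79.25%

Hiroshi reaches Sable along 3 paths.
Via Ironvale: 20% × 15% = 3%.
Via Rowan: 75% × 35% = 26.25%.
Direct stake: 50% = 50%.
Total: 3% + 26.25% + 50% = 79.25%.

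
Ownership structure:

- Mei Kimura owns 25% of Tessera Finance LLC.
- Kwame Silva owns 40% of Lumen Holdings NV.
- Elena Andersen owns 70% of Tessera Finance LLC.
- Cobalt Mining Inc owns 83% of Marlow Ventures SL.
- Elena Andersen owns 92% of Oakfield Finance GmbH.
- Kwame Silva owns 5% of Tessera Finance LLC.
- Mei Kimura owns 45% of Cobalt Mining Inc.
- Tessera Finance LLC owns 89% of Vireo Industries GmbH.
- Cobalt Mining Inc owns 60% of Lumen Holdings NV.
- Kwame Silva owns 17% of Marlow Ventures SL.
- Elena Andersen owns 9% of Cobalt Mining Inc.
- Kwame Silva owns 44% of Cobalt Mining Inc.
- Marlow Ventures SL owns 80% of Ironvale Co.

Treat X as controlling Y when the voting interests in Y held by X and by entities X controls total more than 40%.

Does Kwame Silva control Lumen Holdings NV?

Yes

Kwame holds 44% of Cobalt, so Kwame controls Cobalt.
Cobalt and Kwame together hold 60% + 40% = 100% of Lumen, so Kwame controls Lumen.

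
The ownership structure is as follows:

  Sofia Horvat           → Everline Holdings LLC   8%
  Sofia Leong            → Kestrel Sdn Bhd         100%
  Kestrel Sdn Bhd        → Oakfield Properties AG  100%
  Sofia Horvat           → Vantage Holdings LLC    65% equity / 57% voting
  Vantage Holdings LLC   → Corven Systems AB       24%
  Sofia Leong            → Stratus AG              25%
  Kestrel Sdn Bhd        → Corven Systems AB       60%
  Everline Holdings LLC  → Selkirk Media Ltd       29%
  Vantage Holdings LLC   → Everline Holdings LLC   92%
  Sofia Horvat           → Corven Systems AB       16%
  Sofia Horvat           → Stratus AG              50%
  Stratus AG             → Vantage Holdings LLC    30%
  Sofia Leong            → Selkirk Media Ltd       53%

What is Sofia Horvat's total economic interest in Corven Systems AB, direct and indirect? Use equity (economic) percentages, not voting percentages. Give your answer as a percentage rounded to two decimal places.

Sofia Horvat reaches Corven along 3 paths.
Via Stratus → Vantage: 50% × 30% × 24% = 3.6%.
Via Vantage: 65% × 24% = 15.6%.
Direct stake: 16% = 16%.
Total: 3.6% + 15.6% + 16% = 35.2%.
Rounded: 35.20%.

35.20%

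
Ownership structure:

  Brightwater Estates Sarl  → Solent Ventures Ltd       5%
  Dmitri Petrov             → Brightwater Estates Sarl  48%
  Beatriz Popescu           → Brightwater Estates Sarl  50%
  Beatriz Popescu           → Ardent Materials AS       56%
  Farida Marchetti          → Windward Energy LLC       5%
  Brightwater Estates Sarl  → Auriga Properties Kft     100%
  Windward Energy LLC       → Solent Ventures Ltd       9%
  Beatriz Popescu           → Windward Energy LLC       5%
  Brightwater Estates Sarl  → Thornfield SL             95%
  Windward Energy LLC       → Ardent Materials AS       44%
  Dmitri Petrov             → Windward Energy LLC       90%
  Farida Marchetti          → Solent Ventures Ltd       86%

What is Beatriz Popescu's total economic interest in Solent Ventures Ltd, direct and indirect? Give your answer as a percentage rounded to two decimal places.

2.95%

Beatriz reaches Solent along 2 paths.
Via Brightwater: 50% × 5% = 2.5%.
Via Windward: 5% × 9% = 0.45%.
Total: 2.5% + 0.45% = 2.95%.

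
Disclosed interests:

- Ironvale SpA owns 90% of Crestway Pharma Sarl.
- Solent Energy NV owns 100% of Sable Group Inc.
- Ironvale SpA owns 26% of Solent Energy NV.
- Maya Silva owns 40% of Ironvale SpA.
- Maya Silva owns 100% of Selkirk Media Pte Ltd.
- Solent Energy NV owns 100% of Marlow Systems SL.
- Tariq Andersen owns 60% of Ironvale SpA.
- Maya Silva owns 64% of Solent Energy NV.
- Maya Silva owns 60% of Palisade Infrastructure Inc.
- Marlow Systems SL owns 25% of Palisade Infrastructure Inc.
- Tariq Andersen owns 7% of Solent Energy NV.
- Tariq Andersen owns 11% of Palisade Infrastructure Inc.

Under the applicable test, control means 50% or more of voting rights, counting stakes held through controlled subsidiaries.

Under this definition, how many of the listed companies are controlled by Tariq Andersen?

Tariq holds 60% of Ironvale, so Tariq controls Ironvale.
Ironvale holds 90% of Crestway, so Tariq controls Crestway.
No other company's threshold is met.
Tariq controls 2 companies.

2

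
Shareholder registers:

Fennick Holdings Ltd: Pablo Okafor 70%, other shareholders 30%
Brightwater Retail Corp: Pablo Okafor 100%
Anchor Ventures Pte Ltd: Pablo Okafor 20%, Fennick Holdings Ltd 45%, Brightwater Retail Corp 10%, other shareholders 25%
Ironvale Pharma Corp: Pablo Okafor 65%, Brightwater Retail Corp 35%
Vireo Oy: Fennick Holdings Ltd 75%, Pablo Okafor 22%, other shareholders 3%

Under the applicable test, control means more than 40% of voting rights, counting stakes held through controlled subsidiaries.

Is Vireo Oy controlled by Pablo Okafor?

Yes

Pablo holds 70% of Fennick, so Pablo controls Fennick.
Fennick and Pablo together hold 75% + 22% = 97% of Vireo, so Pablo controls Vireo.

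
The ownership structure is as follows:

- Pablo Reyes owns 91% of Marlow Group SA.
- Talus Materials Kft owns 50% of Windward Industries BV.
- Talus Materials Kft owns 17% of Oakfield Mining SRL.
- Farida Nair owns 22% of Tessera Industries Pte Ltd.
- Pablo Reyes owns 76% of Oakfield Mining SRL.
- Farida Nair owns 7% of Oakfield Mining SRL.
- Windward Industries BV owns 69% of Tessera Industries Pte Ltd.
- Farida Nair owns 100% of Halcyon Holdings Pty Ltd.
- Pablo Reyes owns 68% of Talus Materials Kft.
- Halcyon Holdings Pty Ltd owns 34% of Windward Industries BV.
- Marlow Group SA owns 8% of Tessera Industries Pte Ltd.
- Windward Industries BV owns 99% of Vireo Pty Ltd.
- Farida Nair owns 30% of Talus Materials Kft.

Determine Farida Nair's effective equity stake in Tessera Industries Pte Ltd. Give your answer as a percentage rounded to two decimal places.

55.81%

Farida reaches Tessera along 3 paths.
Via Halcyon → Windward: 100% × 34% × 69% = 23.46%.
Via Talus → Windward: 30% × 50% × 69% = 10.35%.
Direct stake: 22% = 22%.
Total: 23.46% + 10.35% + 22% = 55.81%.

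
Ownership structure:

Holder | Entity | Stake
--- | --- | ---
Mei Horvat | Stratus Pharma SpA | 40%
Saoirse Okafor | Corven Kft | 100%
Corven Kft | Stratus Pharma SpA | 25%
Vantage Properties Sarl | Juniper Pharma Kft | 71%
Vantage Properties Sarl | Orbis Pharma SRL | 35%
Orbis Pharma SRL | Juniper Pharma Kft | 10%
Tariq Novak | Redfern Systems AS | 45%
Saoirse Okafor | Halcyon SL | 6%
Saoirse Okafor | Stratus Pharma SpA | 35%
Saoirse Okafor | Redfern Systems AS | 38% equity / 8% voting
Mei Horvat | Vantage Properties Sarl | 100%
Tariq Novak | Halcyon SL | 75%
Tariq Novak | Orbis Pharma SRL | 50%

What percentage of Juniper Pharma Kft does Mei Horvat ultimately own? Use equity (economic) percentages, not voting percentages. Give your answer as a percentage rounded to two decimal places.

Mei reaches Juniper along 2 paths.
Via Vantage: 100% × 71% = 71%.
Via Vantage → Orbis: 100% × 35% × 10% = 3.5%.
Total: 71% + 3.5% = 74.5%.
Rounded: 74.50%.

74.50%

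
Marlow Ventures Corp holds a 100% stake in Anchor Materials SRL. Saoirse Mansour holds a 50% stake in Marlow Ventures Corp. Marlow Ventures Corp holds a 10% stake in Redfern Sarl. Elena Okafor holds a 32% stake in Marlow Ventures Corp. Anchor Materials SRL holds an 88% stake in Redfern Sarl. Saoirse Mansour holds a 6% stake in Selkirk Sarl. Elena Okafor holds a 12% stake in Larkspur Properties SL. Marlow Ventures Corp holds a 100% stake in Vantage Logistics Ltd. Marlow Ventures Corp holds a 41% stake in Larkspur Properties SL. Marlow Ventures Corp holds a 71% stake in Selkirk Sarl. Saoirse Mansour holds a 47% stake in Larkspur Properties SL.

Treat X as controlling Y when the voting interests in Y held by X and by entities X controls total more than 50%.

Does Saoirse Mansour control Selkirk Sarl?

No

Saoirse's largest direct stake is 50% in Marlow, which does not meet the threshold, so Saoirse controls no company.
In Selkirk, Saoirse's side holds only 6%, not > 50%.
So Saoirse does not control Selkirk.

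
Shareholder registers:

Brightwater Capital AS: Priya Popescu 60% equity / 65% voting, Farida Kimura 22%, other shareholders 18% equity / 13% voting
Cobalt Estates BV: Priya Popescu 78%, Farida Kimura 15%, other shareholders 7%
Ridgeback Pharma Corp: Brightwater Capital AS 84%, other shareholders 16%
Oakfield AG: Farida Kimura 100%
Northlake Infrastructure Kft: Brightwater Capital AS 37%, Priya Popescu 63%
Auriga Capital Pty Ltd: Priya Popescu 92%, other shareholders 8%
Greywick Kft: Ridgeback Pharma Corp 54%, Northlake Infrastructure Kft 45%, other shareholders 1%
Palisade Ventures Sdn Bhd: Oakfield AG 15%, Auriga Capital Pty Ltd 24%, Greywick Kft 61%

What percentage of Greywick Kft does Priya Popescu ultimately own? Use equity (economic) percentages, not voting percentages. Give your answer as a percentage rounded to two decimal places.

65.56%

Priya reaches Greywick along 3 paths.
Via Brightwater → Ridgeback: 60% × 84% × 54% = 27.216%.
Via Brightwater → Northlake: 60% × 37% × 45% = 9.99%.
Via Northlake: 63% × 45% = 28.35%.
Total: 27.216% + 9.99% + 28.35% = 65.556%.
Rounded: 65.56%.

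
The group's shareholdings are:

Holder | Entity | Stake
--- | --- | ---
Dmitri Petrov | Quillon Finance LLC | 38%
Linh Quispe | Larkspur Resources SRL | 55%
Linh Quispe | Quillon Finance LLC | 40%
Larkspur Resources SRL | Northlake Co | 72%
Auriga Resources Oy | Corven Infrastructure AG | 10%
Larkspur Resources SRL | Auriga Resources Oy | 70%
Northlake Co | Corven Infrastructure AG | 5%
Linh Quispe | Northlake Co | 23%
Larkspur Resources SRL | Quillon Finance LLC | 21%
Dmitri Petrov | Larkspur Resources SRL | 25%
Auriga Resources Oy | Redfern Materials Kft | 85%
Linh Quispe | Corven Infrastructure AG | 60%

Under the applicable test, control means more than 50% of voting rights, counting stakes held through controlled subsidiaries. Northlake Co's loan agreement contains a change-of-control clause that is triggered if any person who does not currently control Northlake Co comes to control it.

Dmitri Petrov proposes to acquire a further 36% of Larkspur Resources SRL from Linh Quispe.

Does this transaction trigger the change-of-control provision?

The purchase adds only to Dmitri's holdings (Linh's stake shrinks), so Dmitri is the only person who could newly come to control Northlake.
Dmitri's largest direct stake is 38% in Quillon, which does not meet the threshold, so Dmitri controls no company.
Neither Dmitri nor any entity Dmitri controls holds any voting interest in Northlake.
So before the transaction, Dmitri does not control Northlake.
After the purchase, Dmitri's direct stake in Larkspur rises to 25% + 36% = 61%, and Linh's stake falls to 19%.
Dmitri holds 61% of Larkspur, so Dmitri controls Larkspur.
Larkspur holds 72% of Northlake, so Dmitri controls Northlake.
Dmitri did not control Northlake before and does after, so the clause is triggered.

Yes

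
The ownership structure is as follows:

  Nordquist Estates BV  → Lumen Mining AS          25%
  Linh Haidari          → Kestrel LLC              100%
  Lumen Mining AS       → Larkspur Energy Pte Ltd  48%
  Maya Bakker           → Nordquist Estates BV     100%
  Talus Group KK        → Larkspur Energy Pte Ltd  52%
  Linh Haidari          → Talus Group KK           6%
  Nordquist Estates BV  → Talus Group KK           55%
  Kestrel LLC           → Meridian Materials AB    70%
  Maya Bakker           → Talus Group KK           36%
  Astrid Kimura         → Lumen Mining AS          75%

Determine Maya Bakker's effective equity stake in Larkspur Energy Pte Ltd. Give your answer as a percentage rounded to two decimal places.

59.32%

Maya reaches Larkspur along 3 paths.
Via Nordquist → Lumen: 100% × 25% × 48% = 12%.
Via Nordquist → Talus: 100% × 55% × 52% = 28.6%.
Via Talus: 36% × 52% = 18.72%.
Total: 12% + 28.6% + 18.72% = 59.32%.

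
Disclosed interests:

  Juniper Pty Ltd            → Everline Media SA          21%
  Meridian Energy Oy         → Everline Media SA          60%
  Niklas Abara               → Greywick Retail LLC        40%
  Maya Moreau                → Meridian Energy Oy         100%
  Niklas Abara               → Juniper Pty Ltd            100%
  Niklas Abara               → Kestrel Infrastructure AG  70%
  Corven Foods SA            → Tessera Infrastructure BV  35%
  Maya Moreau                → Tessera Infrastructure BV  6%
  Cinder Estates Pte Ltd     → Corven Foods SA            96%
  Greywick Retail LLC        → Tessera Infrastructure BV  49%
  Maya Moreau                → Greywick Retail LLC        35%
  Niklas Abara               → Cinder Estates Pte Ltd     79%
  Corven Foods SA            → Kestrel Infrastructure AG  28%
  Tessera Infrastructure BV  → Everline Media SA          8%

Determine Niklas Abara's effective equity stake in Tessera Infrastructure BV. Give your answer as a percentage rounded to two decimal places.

Niklas reaches Tessera along 2 paths.
Via Cinder → Corven: 79% × 96% × 35% = 26.544%.
Via Greywick: 40% × 49% = 19.6%.
Total: 26.544% + 19.6% = 46.144%.
Rounded: 46.14%.

46.14%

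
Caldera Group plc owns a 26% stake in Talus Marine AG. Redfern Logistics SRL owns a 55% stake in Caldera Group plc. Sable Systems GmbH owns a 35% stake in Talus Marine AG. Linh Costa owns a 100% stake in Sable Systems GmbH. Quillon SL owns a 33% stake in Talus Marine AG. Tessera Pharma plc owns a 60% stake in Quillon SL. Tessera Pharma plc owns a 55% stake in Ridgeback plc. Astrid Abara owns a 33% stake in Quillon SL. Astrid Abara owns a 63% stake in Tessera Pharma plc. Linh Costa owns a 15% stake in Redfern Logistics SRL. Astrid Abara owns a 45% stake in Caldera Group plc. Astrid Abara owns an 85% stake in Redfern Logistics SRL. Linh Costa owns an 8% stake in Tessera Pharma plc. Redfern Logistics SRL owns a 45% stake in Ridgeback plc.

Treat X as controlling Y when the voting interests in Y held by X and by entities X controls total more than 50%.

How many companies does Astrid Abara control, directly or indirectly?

6

Astrid holds 85% of Redfern, so Astrid controls Redfern.
Astrid holds 63% of Tessera, so Astrid controls Tessera.
Tessera and Astrid together hold 60% + 33% = 93% of Quillon, so Astrid controls Quillon.
Astrid and Redfern together hold 45% + 55% = 100% of Caldera, so Astrid controls Caldera.
Tessera and Redfern together hold 55% + 45% = 100% of Ridgeback, so Astrid controls Ridgeback.
Caldera and Quillon together hold 26% + 33% = 59% of Talus, so Astrid controls Talus.
No other company's threshold is met.
Astrid controls 6 companies.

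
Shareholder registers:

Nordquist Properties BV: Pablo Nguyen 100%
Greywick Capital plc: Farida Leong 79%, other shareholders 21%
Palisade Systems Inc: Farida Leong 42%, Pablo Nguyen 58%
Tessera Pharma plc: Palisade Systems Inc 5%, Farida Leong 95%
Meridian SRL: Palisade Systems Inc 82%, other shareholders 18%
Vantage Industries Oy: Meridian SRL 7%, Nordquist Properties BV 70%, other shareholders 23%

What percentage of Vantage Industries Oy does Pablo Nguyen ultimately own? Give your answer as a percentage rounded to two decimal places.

73.33%

Pablo reaches Vantage along 2 paths.
Via Palisade → Meridian: 58% × 82% × 7% = 3.3292%.
Via Nordquist: 100% × 70% = 70%.
Total: 3.3292% + 70% = 73.3292%.
Rounded: 73.33%.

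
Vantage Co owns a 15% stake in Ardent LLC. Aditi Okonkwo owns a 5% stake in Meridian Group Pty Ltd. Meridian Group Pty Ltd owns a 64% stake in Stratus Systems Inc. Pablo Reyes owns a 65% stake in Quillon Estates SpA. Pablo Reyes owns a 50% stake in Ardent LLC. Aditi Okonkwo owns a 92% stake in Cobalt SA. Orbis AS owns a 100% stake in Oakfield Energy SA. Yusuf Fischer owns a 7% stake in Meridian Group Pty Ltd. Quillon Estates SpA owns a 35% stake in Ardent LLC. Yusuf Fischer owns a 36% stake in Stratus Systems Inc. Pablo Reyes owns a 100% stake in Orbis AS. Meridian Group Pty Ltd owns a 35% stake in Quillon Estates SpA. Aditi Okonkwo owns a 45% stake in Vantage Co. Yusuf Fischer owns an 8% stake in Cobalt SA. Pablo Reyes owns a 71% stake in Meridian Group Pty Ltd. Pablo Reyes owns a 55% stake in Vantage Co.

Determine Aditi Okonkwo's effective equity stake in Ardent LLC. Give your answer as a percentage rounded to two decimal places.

7.36%

Aditi reaches Ardent along 2 paths.
Via Meridian → Quillon: 5% × 35% × 35% = 0.6125%.
Via Vantage: 45% × 15% = 6.75%.
Total: 0.6125% + 6.75% = 7.3625%.
Rounded: 7.36%.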